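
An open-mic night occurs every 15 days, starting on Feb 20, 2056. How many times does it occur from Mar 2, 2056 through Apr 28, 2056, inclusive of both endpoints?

Occurrences land 15·i days after Feb 20, 2056 for i = 0, 1, 2, …
Mar 2, 2056 is 11 days after the start; 11 ÷ 15 = 0 remainder 11; since the remainder is 11, round up to i = 1. First occurrence in the window: #2 on Mar 6, 2056 (1×15 = 15 days in).
Apr 28, 2056 is 68 days after the start; 68 ÷ 15 = 4 remainder 8. Last occurrence in the window: #5 on Apr 20, 2056.
Occurrences #2 through #5: 4 in total.

4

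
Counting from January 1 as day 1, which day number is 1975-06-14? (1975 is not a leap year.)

165

Days in months before June: 31 + 28 + 31 + 30 + 31 = 151.
Plus 14 days into June → day 165.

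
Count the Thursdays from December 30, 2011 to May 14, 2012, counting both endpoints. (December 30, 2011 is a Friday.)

19

December 30, 2011 is a Friday; the first Thursday on or after it is January 5, 2012 (6 days later).
From January 5, 2012 to May 14, 2012: 26 + 29 + 31 + 30 + 14 = 130 days (rest of January, February, March, April, May).
130 ÷ 7 = 18 full weeks with remainder 4, so 18 more Thursdays after the first → 19.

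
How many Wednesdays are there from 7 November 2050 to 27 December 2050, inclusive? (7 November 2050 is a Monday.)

7

7 November 2050 is a Monday; the first Wednesday on or after it is 9 November 2050 (2 days later).
From 9 November 2050 to 27 December 2050: 21 + 27 = 48 days (rest of November, December).
48 ÷ 7 = 6 full weeks with remainder 6, so 6 more Wednesdays after the first → 7.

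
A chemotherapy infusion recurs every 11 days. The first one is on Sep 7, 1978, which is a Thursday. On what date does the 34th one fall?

Sep 5, 1979

The 34th occurrence is 33 intervals after the first: 33 × 11 = 363 days after Sep 7, 1978.
Sep has 30 days — 23 days to the end of Sep leaves 340.
Oct has 31 days (309 left).
Nov has 30 days (279 left).
Dec has 31 days (248 left).
Jan has 31 days (217 left).
Feb has 28 days (189 left).
Mar has 31 days (158 left).
Apr has 30 days (128 left).
May has 31 days (97 left).
Jun has 30 days (67 left).
Jul has 31 days (36 left).
Aug has 31 days (5 left).
5 days into Sep → Sep 5, 1979.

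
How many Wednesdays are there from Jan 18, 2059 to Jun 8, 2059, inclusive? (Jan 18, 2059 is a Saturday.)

Jan 18, 2059 is a Saturday; the first Wednesday on or after it is Jan 22, 2059 (4 days later).
From Jan 22, 2059 to Jun 8, 2059: 9 + 28 + 31 + 30 + 31 + 8 = 137 days (rest of Jan, Feb, Mar, Apr, May, Jun).
137 ÷ 7 = 19 full weeks with remainder 4, so 19 more Wednesdays after the first → 20.

20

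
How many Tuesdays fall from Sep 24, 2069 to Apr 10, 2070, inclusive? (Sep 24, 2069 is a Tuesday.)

29

Sep 24, 2069 is a Tuesday; the first Tuesday on or after it is Sep 24, 2069.
From Sep 24, 2069 to Apr 10, 2070: 6 + 31 + 30 + 31 + 31 + 28 + 31 + 10 = 198 days (rest of Sep, Oct, Nov, Dec, Jan, Feb, Mar, Apr).
198 ÷ 7 = 28 full weeks with remainder 2, so 28 more Tuesdays after the first → 29.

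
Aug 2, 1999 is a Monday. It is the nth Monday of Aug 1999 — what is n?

Day 2 falls in week ⌈2/7⌉ of the month.
Days 1–7 hold the 1st Monday, 8–14 the 2nd, 15–21 the 3rd, 22–28 the 4th, 29–31 the 5th.
2 is in the range for the 1st.

1st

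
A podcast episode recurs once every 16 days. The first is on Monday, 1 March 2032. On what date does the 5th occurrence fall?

4 May 2032

The 5th occurrence is 4 intervals after the first: 4 × 16 = 64 days after 1 March 2032.
March has 31 days — 30 days to the end of March leaves 34.
April has 30 days (4 left).
4 days into May → 4 May 2032.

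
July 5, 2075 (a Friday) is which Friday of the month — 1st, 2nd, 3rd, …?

Day 5 falls in week ⌈5/7⌉ of the month.
Days 1–7 hold the 1st Friday, 8–14 the 2nd, 15–21 the 3rd, 22–28 the 4th, 29–31 the 5th.
5 is in the range for the 1st.

1st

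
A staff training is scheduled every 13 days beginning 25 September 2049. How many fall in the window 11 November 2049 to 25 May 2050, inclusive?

15

Occurrences land 13·i days after 25 September 2049 for i = 0, 1, 2, …
11 November 2049 is 47 days after the start; 47 ÷ 13 = 3 remainder 8; since the remainder is 8, round up to i = 4. First occurrence in the window: #5 on 16 November 2049 (4×13 = 52 days in).
25 May 2050 is 242 days after the start; 242 ÷ 13 = 18 remainder 8. Last occurrence in the window: #19 on 17 May 2050.
Occurrences #5 through #19: 15 in total.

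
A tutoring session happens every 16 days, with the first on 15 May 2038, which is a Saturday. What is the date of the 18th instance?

11 February 2039

The 18th occurrence is 17 intervals after the first: 17 × 16 = 272 days after 15 May 2038.
May has 31 days — 16 days to the end of May leaves 256.
June has 30 days (226 left).
July has 31 days (195 left).
August has 31 days (164 left).
September has 30 days (134 left).
October has 31 days (103 left).
November has 30 days (73 left).
December has 31 days (42 left).
January has 31 days (11 left).
11 days into February → 11 February 2039.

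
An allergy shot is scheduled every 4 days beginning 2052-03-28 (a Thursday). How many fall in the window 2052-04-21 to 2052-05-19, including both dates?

Occurrences land 4·i days after 2052-03-28 for i = 0, 1, 2, …
2052-04-21 is 24 days after the start; 24 ÷ 4 = 6 remainder 0. First occurrence in the window: #7 on 2052-04-21 (6×4 = 24 days in).
2052-05-19 is 52 days after the start; 52 ÷ 4 = 13 remainder 0. Last occurrence in the window: #14 on 2052-05-19.
Occurrences #7 through #14: 8 in total.

8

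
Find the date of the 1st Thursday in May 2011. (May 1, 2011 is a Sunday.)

May 2011 begins on a Sunday, so the first Thursday is May 5 (4 days later).

May 5, 2011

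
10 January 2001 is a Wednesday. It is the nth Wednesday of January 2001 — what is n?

Day 10 falls in week ⌈10/7⌉ of the month.
Days 1–7 hold the 1st Wednesday, 8–14 the 2nd, 15–21 the 3rd, 22–28 the 4th, 29–31 the 5th.
10 is in the range for the 2nd.

2nd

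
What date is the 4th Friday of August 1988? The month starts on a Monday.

August 1988 begins on a Monday, so the first Friday is August 5 (4 days later).
The 4th Friday is 3 weeks later: 5 + 21 = 26.

1988-08-26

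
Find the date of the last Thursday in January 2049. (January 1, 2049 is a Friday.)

January 28, 2049

January 2049 begins on a Friday, so the first Thursday is January 7 (6 days later).
January 2049 has 31 days. Adding weeks: 7, 14, 21, 28 — the last one ≤ 31 is the 28th.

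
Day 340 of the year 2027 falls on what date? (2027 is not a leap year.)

2027-12-06

January has 31 days (340 − 31 = 309 remain).
February has 28 days (309 − 28 = 281 remain).
March has 31 days (281 − 31 = 250 remain).
April has 30 days (250 − 30 = 220 remain).
May has 31 days (220 − 31 = 189 remain).
June has 30 days (189 − 30 = 159 remain).
July has 31 days (159 − 31 = 128 remain).
August has 31 days (128 − 31 = 97 remain).
September has 30 days (97 − 30 = 67 remain).
October has 31 days (67 − 31 = 36 remain).
November has 30 days (36 − 30 = 6 remain).
6 into December → December 6.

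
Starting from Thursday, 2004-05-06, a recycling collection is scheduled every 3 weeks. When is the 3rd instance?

The 3rd occurrence is 2 intervals after the first: 2 × 21 = 42 days after 2004-05-06.
May has 31 days — 25 days to the end of May leaves 17.
17 days into June → 2004-06-17.

2004-06-17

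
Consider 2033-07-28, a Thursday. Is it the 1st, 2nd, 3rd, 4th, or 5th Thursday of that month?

Day 28 falls in week ⌈28/7⌉ of the month.
Days 1–7 hold the 1st Thursday, 8–14 the 2nd, 15–21 the 3rd, 22–28 the 4th, 29–31 the 5th.
28 is in the range for the 4th.

4th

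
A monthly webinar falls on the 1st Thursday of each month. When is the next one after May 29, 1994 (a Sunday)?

Jun 2, 1994

May 1994 starts on a Sunday, so its 1st Thursday is May 5, 1994 (4 days in).
That is not after May 29, 1994, so look at Jun 1994.
Jun 1994 starts on a Wednesday, so its 1st Thursday is Jun 2, 1994 (1 day in).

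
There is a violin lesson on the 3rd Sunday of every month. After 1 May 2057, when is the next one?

May 2057 starts on a Tuesday; its first Sunday is the 6th, so the 3rd Sunday is the 20th — 20 May 2057.
20 May 2057 is after 1 May 2057, so that is the next one.

20 May 2057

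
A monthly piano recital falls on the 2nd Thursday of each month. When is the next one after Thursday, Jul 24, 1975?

Aug 14, 1975

Jul 1975 starts on a Tuesday; its first Thursday is the 3rd, so the 2nd Thursday is the 10th — Jul 10, 1975.
That is not after Jul 24, 1975, so look at Aug 1975.
Aug 1975 starts on a Friday; its first Thursday is the 7th, so the 2nd Thursday is the 14th — Aug 14, 1975.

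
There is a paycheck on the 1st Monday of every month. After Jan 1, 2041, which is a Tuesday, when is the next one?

Jan 2041 starts on a Tuesday, so its 1st Monday is Jan 7, 2041 (6 days in).
Jan 7, 2041 is after Jan 1, 2041, so that is the next one.

Jan 7, 2041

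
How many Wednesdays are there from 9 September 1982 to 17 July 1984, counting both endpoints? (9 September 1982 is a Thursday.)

9 September 1982 is a Thursday; the first Wednesday on or after it is 15 September 1982 (6 days later).
From 15 September 1982 to 17 July 1984: 107 + 365 + 199 = 671 days (rest of 1982, 1983, to 17 July 1984 in 1984).
671 ÷ 7 = 95 full weeks with remainder 6, so 95 more Wednesdays after the first → 96.

96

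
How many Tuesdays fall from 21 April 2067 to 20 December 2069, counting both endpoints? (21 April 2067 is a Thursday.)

21 April 2067 is a Thursday; the first Tuesday on or after it is 26 April 2067 (5 days later).
From 26 April 2067 to 20 December 2069: 249 + 366 + 354 = 969 days (rest of 2067, 2068, to 20 December 2069 in 2069).
969 ÷ 7 = 138 full weeks with remainder 3, so 138 more Tuesdays after the first → 139.

139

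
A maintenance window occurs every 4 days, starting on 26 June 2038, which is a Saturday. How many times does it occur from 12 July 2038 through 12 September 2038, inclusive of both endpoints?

Occurrences land 4·i days after 26 June 2038 for i = 0, 1, 2, …
12 July 2038 is 16 days after the start; 16 ÷ 4 = 4 remainder 0. First occurrence in the window: #5 on 12 July 2038 (4×4 = 16 days in).
12 September 2038 is 78 days after the start; 78 ÷ 4 = 19 remainder 2. Last occurrence in the window: #20 on 10 September 2038.
Occurrences #5 through #20: 16 in total.

16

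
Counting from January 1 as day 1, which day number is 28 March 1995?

87

Days in months before March: 31 + 28 = 59.
Plus 28 days into March → day 87.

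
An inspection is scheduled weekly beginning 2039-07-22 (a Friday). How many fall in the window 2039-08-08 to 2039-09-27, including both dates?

7

Occurrences land 7·i days after 2039-07-22 for i = 0, 1, 2, …
2039-08-08 is 17 days after the start; 17 ÷ 7 = 2 remainder 3; since the remainder is 3, round up to i = 3. First occurrence in the window: #4 on 2039-08-12 (3×7 = 21 days in).
2039-09-27 is 67 days after the start; 67 ÷ 7 = 9 remainder 4. Last occurrence in the window: #10 on 2039-09-23.
Occurrences #4 through #10: 7 in total.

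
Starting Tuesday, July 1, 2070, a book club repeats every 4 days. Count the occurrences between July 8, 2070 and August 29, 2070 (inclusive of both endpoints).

13

Occurrences land 4·i days after July 1, 2070 for i = 0, 1, 2, …
July 8, 2070 is 7 days after the start; 7 ÷ 4 = 1 remainder 3; since the remainder is 3, round up to i = 2. First occurrence in the window: #3 on July 9, 2070 (2×4 = 8 days in).
August 29, 2070 is 59 days after the start; 59 ÷ 4 = 14 remainder 3. Last occurrence in the window: #15 on August 26, 2070.
Occurrences #3 through #15: 13 in total.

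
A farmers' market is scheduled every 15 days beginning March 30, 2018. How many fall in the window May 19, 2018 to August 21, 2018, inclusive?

6

Occurrences land 15·i days after March 30, 2018 for i = 0, 1, 2, …
May 19, 2018 is 50 days after the start; 50 ÷ 15 = 3 remainder 5; since the remainder is 5, round up to i = 4. First occurrence in the window: #5 on May 29, 2018 (4×15 = 60 days in).
August 21, 2018 is 144 days after the start; 144 ÷ 15 = 9 remainder 9. Last occurrence in the window: #10 on August 12, 2018.
Occurrences #5 through #10: 6 in total.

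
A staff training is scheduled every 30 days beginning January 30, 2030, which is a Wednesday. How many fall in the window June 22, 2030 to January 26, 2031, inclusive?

Occurrences land 30·i days after January 30, 2030 for i = 0, 1, 2, …
June 22, 2030 is 143 days after the start; 143 ÷ 30 = 4 remainder 23; since the remainder is 23, round up to i = 5. First occurrence in the window: #6 on June 29, 2030 (5×30 = 150 days in).
January 26, 2031 is 361 days after the start; 361 ÷ 30 = 12 remainder 1. Last occurrence in the window: #13 on January 25, 2031.
Occurrences #6 through #13: 8 in total.

8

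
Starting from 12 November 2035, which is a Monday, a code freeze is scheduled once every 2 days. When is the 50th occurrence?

The 50th occurrence is 49 intervals after the first: 49 × 2 = 98 days after 12 November 2035.
November has 30 days — 18 days to the end of November leaves 80.
December has 31 days (49 left).
January has 31 days (18 left).
18 days into February → 18 February 2036.

18 February 2036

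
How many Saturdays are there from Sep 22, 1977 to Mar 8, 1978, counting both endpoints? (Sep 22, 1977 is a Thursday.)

Sep 22, 1977 is a Thursday; the first Saturday on or after it is Sep 24, 1977 (2 days later).
From Sep 24, 1977 to Mar 8, 1978: 6 + 31 + 30 + 31 + 31 + 28 + 8 = 165 days (rest of Sep, Oct, Nov, Dec, Jan, Feb, Mar).
165 ÷ 7 = 23 full weeks with remainder 4, so 23 more Saturdays after the first → 24.

24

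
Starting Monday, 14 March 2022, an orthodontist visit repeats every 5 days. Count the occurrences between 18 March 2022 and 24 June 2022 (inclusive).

20

Occurrences land 5·i days after 14 March 2022 for i = 0, 1, 2, …
18 March 2022 is 4 days after the start; 4 ÷ 5 = 0 remainder 4; since the remainder is 4, round up to i = 1. First occurrence in the window: #2 on 19 March 2022 (1×5 = 5 days in).
24 June 2022 is 102 days after the start; 102 ÷ 5 = 20 remainder 2. Last occurrence in the window: #21 on 22 June 2022.
Occurrences #2 through #21: 20 in total.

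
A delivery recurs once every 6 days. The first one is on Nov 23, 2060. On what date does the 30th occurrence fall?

The 30th occurrence is 29 intervals after the first: 29 × 6 = 174 days after Nov 23, 2060.
Nov has 30 days — 7 days to the end of Nov leaves 167.
Dec has 31 days (136 left).
Jan has 31 days (105 left).
Feb has 28 days (77 left).
Mar has 31 days (46 left).
Apr has 30 days (16 left).
16 days into May → May 16, 2061.

May 16, 2061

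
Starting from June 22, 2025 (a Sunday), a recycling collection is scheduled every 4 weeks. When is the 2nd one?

July 20, 2025

The 2nd occurrence is 1 interval after the first: 1 × 28 = 28 days after June 22, 2025.
June has 30 days — 8 days to the end of June leaves 20.
20 days into July → July 20, 2025.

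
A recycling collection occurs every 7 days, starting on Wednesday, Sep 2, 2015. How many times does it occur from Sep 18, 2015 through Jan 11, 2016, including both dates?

16

Occurrences land 7·i days after Sep 2, 2015 for i = 0, 1, 2, …
Sep 18, 2015 is 16 days after the start; 16 ÷ 7 = 2 remainder 2; since the remainder is 2, round up to i = 3. First occurrence in the window: #4 on Sep 23, 2015 (3×7 = 21 days in).
Jan 11, 2016 is 131 days after the start; 131 ÷ 7 = 18 remainder 5. Last occurrence in the window: #19 on Jan 6, 2016.
Occurrences #4 through #19: 16 in total.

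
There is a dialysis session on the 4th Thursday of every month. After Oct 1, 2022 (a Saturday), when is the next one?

Oct 27, 2022

Oct 2022 starts on a Saturday; its first Thursday is the 6th, so the 4th Thursday is the 27th — Oct 27, 2022.
Oct 27, 2022 is after Oct 1, 2022, so that is the next one.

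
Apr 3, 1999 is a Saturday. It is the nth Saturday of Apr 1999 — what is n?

1st

Day 3 falls in week ⌈3/7⌉ of the month.
Days 1–7 hold the 1st Saturday, 8–14 the 2nd, 15–21 the 3rd, 22–28 the 4th, 29–31 the 5th.
3 is in the range for the 1st.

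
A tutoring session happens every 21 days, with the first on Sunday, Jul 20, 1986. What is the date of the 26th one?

The 26th occurrence is 25 intervals after the first: 25 × 21 = 525 days after Jul 20, 1986.
Jul has 31 days — 11 days to the end of Jul leaves 514.
From end of Jul to end of 1986 is 153 days (361 left).
Jan has 31 days (330 left).
Feb has 28 days (302 left).
Mar has 31 days (271 left).
Apr has 30 days (241 left).
May has 31 days (210 left).
Jun has 30 days (180 left).
Jul has 31 days (149 left).
Aug has 31 days (118 left).
Sep has 30 days (88 left).
Oct has 31 days (57 left).
Nov has 30 days (27 left).
27 days into Dec → Dec 27, 1987.

Dec 27, 1987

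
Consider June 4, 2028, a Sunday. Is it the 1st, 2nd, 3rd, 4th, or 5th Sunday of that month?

1st

Day 4 falls in week ⌈4/7⌉ of the month.
Days 1–7 hold the 1st Sunday, 8–14 the 2nd, 15–21 the 3rd, 22–28 the 4th, 29–31 the 5th.
4 is in the range for the 1st.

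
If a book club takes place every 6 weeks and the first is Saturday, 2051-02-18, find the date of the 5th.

2051-08-05

The 5th occurrence is 4 intervals after the first: 4 × 42 = 168 days after 2051-02-18.
February has 28 days — 10 days to the end of February leaves 158.
March has 31 days (127 left).
April has 30 days (97 left).
May has 31 days (66 left).
June has 30 days (36 left).
July has 31 days (5 left).
5 days into August → 2051-08-05.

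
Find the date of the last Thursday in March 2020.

The first Thursday of March 2020 is March 5.
March 2020 has 31 days. Adding weeks: 5, 12, 19, 26 — the last one ≤ 31 is the 26th.

March 26, 2020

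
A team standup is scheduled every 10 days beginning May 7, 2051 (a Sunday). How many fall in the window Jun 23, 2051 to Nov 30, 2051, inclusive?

Occurrences land 10·i days after May 7, 2051 for i = 0, 1, 2, …
Jun 23, 2051 is 47 days after the start; 47 ÷ 10 = 4 remainder 7; since the remainder is 7, round up to i = 5. First occurrence in the window: #6 on Jun 26, 2051 (5×10 = 50 days in).
Nov 30, 2051 is 207 days after the start; 207 ÷ 10 = 20 remainder 7. Last occurrence in the window: #21 on Nov 23, 2051.
Occurrences #6 through #21: 16 in total.

16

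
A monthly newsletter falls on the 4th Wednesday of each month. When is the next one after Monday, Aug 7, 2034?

Aug 2034 starts on a Tuesday; its first Wednesday is the 2nd, so the 4th Wednesday is the 23rd — Aug 23, 2034.
Aug 23, 2034 is after Aug 7, 2034, so that is the next one.

Aug 23, 2034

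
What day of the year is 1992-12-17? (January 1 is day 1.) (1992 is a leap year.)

Days in months before December: 31 + 29 + 31 + 30 + 31 + 30 + 31 + 31 + 30 + 31 + 30 = 335.
Plus 17 days into December → day 352.

352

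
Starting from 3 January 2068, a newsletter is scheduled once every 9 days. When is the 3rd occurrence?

The 3rd occurrence is 2 intervals after the first: 2 × 9 = 18 days after 3 January 2068.
18 days later is 21 January 2068.

21 January 2068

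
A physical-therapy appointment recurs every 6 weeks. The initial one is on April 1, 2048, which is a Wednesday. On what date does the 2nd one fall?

The 2nd occurrence is 1 interval after the first: 1 × 42 = 42 days after April 1, 2048.
April has 30 days — 29 days to the end of April leaves 13.
13 days into May → May 13, 2048.

May 13, 2048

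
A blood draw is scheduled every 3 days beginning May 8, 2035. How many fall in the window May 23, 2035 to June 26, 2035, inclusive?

Occurrences land 3·i days after May 8, 2035 for i = 0, 1, 2, …
May 23, 2035 is 15 days after the start; 15 ÷ 3 = 5 remainder 0. First occurrence in the window: #6 on May 23, 2035 (5×3 = 15 days in).
June 26, 2035 is 49 days after the start; 49 ÷ 3 = 16 remainder 1. Last occurrence in the window: #17 on June 25, 2035.
Occurrences #6 through #17: 12 in total.

12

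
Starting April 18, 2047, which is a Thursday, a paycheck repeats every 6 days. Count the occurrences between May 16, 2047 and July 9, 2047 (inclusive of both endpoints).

Occurrences land 6·i days after April 18, 2047 for i = 0, 1, 2, …
May 16, 2047 is 28 days after the start; 28 ÷ 6 = 4 remainder 4; since the remainder is 4, round up to i = 5. First occurrence in the window: #6 on May 18, 2047 (5×6 = 30 days in).
July 9, 2047 is 82 days after the start; 82 ÷ 6 = 13 remainder 4. Last occurrence in the window: #14 on July 5, 2047.
Occurrences #6 through #14: 9 in total.

9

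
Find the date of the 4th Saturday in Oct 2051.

The first Saturday of Oct 2051 is Oct 7.
The 4th Saturday is 3 weeks later: 7 + 21 = 28.

Oct 28, 2051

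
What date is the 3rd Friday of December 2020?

The first Friday of December 2020 is December 4.
The 3rd Friday is 2 weeks later: 4 + 14 = 18.

18 December 2020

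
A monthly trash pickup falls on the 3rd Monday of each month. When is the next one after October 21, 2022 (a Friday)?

November 21, 2022

October 2022 starts on a Saturday; its first Monday is the 3rd, so the 3rd Monday is the 17th — October 17, 2022.
That is not after October 21, 2022, so look at November 2022.
November 2022 starts on a Tuesday; its first Monday is the 7th, so the 3rd Monday is the 21st — November 21, 2022.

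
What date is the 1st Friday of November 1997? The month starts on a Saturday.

November 1997 begins on a Saturday, so the first Friday is November 7 (6 days later).

November 7, 1997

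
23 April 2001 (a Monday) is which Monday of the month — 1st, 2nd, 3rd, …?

Day 23 falls in week ⌈23/7⌉ of the month.
Days 1–7 hold the 1st Monday, 8–14 the 2nd, 15–21 the 3rd, 22–28 the 4th, 29–31 the 5th.
23 is in the range for the 4th.

4th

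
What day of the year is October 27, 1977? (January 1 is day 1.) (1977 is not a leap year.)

Days in months before October: 31 + 28 + 31 + 30 + 31 + 30 + 31 + 31 + 30 = 273.
Plus 27 days into October → day 300.

300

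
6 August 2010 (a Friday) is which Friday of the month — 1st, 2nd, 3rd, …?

Day 6 falls in week ⌈6/7⌉ of the month.
Days 1–7 hold the 1st Friday, 8–14 the 2nd, 15–21 the 3rd, 22–28 the 4th, 29–31 the 5th.
6 is in the range for the 1st.

1st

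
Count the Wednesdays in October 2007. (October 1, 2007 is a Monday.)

5

October 1, 2007 is a Monday; the first Wednesday on or after it is October 3, 2007 (2 days later).
From October 3, 2007 to October 31, 2007 is 31 − 3 = 28 days.
28 ÷ 7 = 4 full weeks with remainder 0, so 4 more Wednesdays after the first → 5.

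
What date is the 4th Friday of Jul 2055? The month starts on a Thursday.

Jul 23, 2055

Jul 2055 begins on a Thursday, so the first Friday is Jul 2 (1 day later).
The 4th Friday is 3 weeks later: 2 + 21 = 23.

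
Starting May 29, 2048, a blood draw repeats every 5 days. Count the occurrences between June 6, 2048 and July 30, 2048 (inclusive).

11

Occurrences land 5·i days after May 29, 2048 for i = 0, 1, 2, …
June 6, 2048 is 8 days after the start; 8 ÷ 5 = 1 remainder 3; since the remainder is 3, round up to i = 2. First occurrence in the window: #3 on June 8, 2048 (2×5 = 10 days in).
July 30, 2048 is 62 days after the start; 62 ÷ 5 = 12 remainder 2. Last occurrence in the window: #13 on July 28, 2048.
Occurrences #3 through #13: 11 in total.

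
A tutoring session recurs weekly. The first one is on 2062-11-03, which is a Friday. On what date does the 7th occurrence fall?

The 7th occurrence is 6 intervals after the first: 6 × 7 = 42 days after 2062-11-03.
November has 30 days — 27 days to the end of November leaves 15.
15 days into December → 2062-12-15.

2062-12-15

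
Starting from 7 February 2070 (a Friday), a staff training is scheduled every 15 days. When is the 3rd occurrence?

The 3rd occurrence is 2 intervals after the first: 2 × 15 = 30 days after 7 February 2070.
February has 28 days — 21 days to the end of February leaves 9.
9 days into March → 9 March 2070.

9 March 2070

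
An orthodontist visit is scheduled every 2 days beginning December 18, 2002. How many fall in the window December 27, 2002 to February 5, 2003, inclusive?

20

Occurrences land 2·i days after December 18, 2002 for i = 0, 1, 2, …
December 27, 2002 is 9 days after the start; 9 ÷ 2 = 4 remainder 1; since the remainder is 1, round up to i = 5. First occurrence in the window: #6 on December 28, 2002 (5×2 = 10 days in).
February 5, 2003 is 49 days after the start; 49 ÷ 2 = 24 remainder 1. Last occurrence in the window: #25 on February 4, 2003.
Occurrences #6 through #25: 20 in total.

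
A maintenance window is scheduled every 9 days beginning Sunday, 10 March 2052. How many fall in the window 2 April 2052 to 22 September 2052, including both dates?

Occurrences land 9·i days after 10 March 2052 for i = 0, 1, 2, …
2 April 2052 is 23 days after the start; 23 ÷ 9 = 2 remainder 5; since the remainder is 5, round up to i = 3. First occurrence in the window: #4 on 6 April 2052 (3×9 = 27 days in).
22 September 2052 is 196 days after the start; 196 ÷ 9 = 21 remainder 7. Last occurrence in the window: #22 on 15 September 2052.
Occurrences #4 through #22: 19 in total.

19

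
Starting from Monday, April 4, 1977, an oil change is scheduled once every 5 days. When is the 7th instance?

May 4, 1977

The 7th occurrence is 6 intervals after the first: 6 × 5 = 30 days after April 4, 1977.
April has 30 days — 26 days to the end of April leaves 4.
4 days into May → May 4, 1977.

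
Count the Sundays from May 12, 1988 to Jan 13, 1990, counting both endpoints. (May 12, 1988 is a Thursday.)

May 12, 1988 is a Thursday; the first Sunday on or after it is May 15, 1988 (3 days later).
From May 15, 1988 to Jan 13, 1990: 230 + 365 + 13 = 608 days (rest of 1988, 1989, to Jan 13, 1990 in 1990).
608 ÷ 7 = 86 full weeks with remainder 6, so 86 more Sundays after the first → 87.

87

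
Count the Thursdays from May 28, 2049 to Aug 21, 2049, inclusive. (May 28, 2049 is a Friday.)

12

May 28, 2049 is a Friday; the first Thursday on or after it is Jun 3, 2049 (6 days later).
From Jun 3, 2049 to Aug 21, 2049: 27 + 31 + 21 = 79 days (rest of Jun, Jul, Aug).
79 ÷ 7 = 11 full weeks with remainder 2, so 11 more Thursdays after the first → 12.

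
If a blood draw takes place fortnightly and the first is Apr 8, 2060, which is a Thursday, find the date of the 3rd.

The 3rd occurrence is 2 intervals after the first: 2 × 14 = 28 days after Apr 8, 2060.
Apr has 30 days — 22 days to the end of Apr leaves 6.
6 days into May → May 6, 2060.

May 6, 2060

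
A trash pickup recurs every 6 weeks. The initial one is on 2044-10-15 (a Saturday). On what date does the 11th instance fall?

2045-12-09

The 11th occurrence is 10 intervals after the first: 10 × 42 = 420 days after 2044-10-15.
October has 31 days — 16 days to the end of October leaves 404.
From end of October to end of 2044 is 61 days (343 left).
January has 31 days (312 left).
February has 28 days (284 left).
March has 31 days (253 left).
April has 30 days (223 left).
May has 31 days (192 left).
June has 30 days (162 left).
July has 31 days (131 left).
August has 31 days (100 left).
September has 30 days (70 left).
October has 31 days (39 left).
November has 30 days (9 left).
9 days into December → 2045-12-09.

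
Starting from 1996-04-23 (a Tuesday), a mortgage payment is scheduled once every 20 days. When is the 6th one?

The 6th occurrence is 5 intervals after the first: 5 × 20 = 100 days after 1996-04-23.
April has 30 days — 7 days to the end of April leaves 93.
May has 31 days (62 left).
June has 30 days (32 left).
July has 31 days (1 left).
1 day into August → 1996-08-01.

1996-08-01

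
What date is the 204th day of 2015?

23 July 2015

January has 31 days (204 − 31 = 173 remain).
February has 28 days (173 − 28 = 145 remain).
March has 31 days (145 − 31 = 114 remain).
April has 30 days (114 − 30 = 84 remain).
May has 31 days (84 − 31 = 53 remain).
June has 30 days (53 − 30 = 23 remain).
23 into July → July 23.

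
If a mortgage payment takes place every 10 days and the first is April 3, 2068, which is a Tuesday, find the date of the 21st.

The 21st occurrence is 20 intervals after the first: 20 × 10 = 200 days after April 3, 2068.
April has 30 days — 27 days to the end of April leaves 173.
May has 31 days (142 left).
June has 30 days (112 left).
July has 31 days (81 left).
August has 31 days (50 left).
September has 30 days (20 left).
20 days into October → October 20, 2068.

October 20, 2068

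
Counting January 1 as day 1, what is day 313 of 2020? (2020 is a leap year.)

January has 31 days (313 − 31 = 282 remain).
February has 29 days (282 − 29 = 253 remain).
March has 31 days (253 − 31 = 222 remain).
April has 30 days (222 − 30 = 192 remain).
May has 31 days (192 − 31 = 161 remain).
June has 30 days (161 − 30 = 131 remain).
July has 31 days (131 − 31 = 100 remain).
August has 31 days (100 − 31 = 69 remain).
September has 30 days (69 − 30 = 39 remain).
October has 31 days (39 − 31 = 8 remain).
8 into November → November 8.

2020-11-08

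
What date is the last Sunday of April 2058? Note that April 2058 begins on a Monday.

2058-04-28

April 2058 begins on a Monday, so the first Sunday is April 7 (6 days later).
April 2058 has 30 days. Adding weeks: 7, 14, 21, 28 — the last one ≤ 30 is the 28th.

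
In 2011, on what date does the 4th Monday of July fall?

July 2011 begins on a Friday, so the first Monday is July 4 (3 days later).
The 4th Monday is 3 weeks later: 4 + 21 = 25.

25 July 2011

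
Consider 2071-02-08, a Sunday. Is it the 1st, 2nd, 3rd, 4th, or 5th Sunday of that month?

2nd

Day 8 falls in week ⌈8/7⌉ of the month.
Days 1–7 hold the 1st Sunday, 8–14 the 2nd, 15–21 the 3rd, 22–28 the 4th, 29–31 the 5th.
8 is in the range for the 2nd.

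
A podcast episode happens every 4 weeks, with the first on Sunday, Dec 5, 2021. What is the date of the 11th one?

Sep 11, 2022

The 11th occurrence is 10 intervals after the first: 10 × 28 = 280 days after Dec 5, 2021.
Dec has 31 days — 26 days to the end of Dec leaves 254.
Jan has 31 days (223 left).
Feb has 28 days (195 left).
Mar has 31 days (164 left).
Apr has 30 days (134 left).
May has 31 days (103 left).
Jun has 30 days (73 left).
Jul has 31 days (42 left).
Aug has 31 days (11 left).
11 days into Sep → Sep 11, 2022.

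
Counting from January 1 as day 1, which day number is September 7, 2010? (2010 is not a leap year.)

250

Days in months before September: 31 + 28 + 31 + 30 + 31 + 30 + 31 + 31 = 243.
Plus 7 days into September → day 250.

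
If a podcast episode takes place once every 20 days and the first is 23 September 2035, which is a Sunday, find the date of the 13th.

20 May 2036

The 13th occurrence is 12 intervals after the first: 12 × 20 = 240 days after 23 September 2035.
September has 30 days — 7 days to the end of September leaves 233.
October has 31 days (202 left).
November has 30 days (172 left).
December has 31 days (141 left).
January has 31 days (110 left).
February has 29 days (81 left).
March has 31 days (50 left).
April has 30 days (20 left).
20 days into May → 20 May 2036.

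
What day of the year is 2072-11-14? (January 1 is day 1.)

319

Days in months before November: 31 + 29 + 31 + 30 + 31 + 30 + 31 + 31 + 30 + 31 = 305.
Plus 14 days into November → day 319.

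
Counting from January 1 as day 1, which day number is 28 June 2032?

180

Days in months before June: 31 + 29 + 31 + 30 + 31 = 152.
Plus 28 days into June → day 180.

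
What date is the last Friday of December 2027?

31 December 2027

December 2027 begins on a Wednesday, so the first Friday is December 3 (2 days later).
December 2027 has 31 days. Adding weeks: 3, 10, 17, 24, 31 — the last one ≤ 31 is the 31st.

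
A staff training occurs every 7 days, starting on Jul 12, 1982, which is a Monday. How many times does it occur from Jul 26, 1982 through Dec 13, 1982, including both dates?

21

Occurrences land 7·i days after Jul 12, 1982 for i = 0, 1, 2, …
Jul 26, 1982 is 14 days after the start; 14 ÷ 7 = 2 remainder 0. First occurrence in the window: #3 on Jul 26, 1982 (2×7 = 14 days in).
Dec 13, 1982 is 154 days after the start; 154 ÷ 7 = 22 remainder 0. Last occurrence in the window: #23 on Dec 13, 1982.
Occurrences #3 through #23: 21 in total.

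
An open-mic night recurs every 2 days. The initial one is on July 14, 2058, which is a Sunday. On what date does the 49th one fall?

October 18, 2058

The 49th occurrence is 48 intervals after the first: 48 × 2 = 96 days after July 14, 2058.
July has 31 days — 17 days to the end of July leaves 79.
August has 31 days (48 left).
September has 30 days (18 left).
18 days into October → October 18, 2058.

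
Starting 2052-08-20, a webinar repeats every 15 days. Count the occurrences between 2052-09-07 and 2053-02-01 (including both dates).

10

Occurrences land 15·i days after 2052-08-20 for i = 0, 1, 2, …
2052-09-07 is 18 days after the start; 18 ÷ 15 = 1 remainder 3; since the remainder is 3, round up to i = 2. First occurrence in the window: #3 on 2052-09-19 (2×15 = 30 days in).
2053-02-01 is 165 days after the start; 165 ÷ 15 = 11 remainder 0. Last occurrence in the window: #12 on 2053-02-01.
Occurrences #3 through #12: 10 in total.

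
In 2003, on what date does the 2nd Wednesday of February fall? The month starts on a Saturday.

February 2003 begins on a Saturday, so the first Wednesday is February 5 (4 days later).
The 2nd Wednesday is 1 weeks later: 5 + 7 = 12.

2003-02-12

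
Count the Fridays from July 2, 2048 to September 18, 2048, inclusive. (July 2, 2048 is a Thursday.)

July 2, 2048 is a Thursday; the first Friday on or after it is July 3, 2048 (1 day later).
From July 3, 2048 to September 18, 2048: 28 + 31 + 18 = 77 days (rest of July, August, September).
77 ÷ 7 = 11 full weeks with remainder 0, so 11 more Fridays after the first → 12.

12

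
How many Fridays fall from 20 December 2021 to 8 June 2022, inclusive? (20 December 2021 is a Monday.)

24

20 December 2021 is a Monday; the first Friday on or after it is 24 December 2021 (4 days later).
From 24 December 2021 to 8 June 2022: 7 + 31 + 28 + 31 + 30 + 31 + 8 = 166 days (rest of December, January, February, March, April, May, June).
166 ÷ 7 = 23 full weeks with remainder 5, so 23 more Fridays after the first → 24.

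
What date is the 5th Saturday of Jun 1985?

Jun 29, 1985

Jun 1985 begins on a Saturday, so the first Saturday is Jun 1.
The 5th Saturday is 4 weeks later: 1 + 28 = 29.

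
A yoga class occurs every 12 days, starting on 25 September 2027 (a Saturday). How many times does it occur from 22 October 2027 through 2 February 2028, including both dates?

Occurrences land 12·i days after 25 September 2027 for i = 0, 1, 2, …
22 October 2027 is 27 days after the start; 27 ÷ 12 = 2 remainder 3; since the remainder is 3, round up to i = 3. First occurrence in the window: #4 on 31 October 2027 (3×12 = 36 days in).
2 February 2028 is 130 days after the start; 130 ÷ 12 = 10 remainder 10. Last occurrence in the window: #11 on 23 January 2028.
Occurrences #4 through #11: 8 in total.

8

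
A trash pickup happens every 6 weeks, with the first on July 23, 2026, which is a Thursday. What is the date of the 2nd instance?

September 3, 2026

The 2nd occurrence is 1 interval after the first: 1 × 42 = 42 days after July 23, 2026.
July has 31 days — 8 days to the end of July leaves 34.
August has 31 days (3 left).
3 days into September → September 3, 2026.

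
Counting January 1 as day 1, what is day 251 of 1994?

Sep 8, 1994

Jan has 31 days (251 − 31 = 220 remain).
Feb has 28 days (220 − 28 = 192 remain).
Mar has 31 days (192 − 31 = 161 remain).
Apr has 30 days (161 − 30 = 131 remain).
May has 31 days (131 − 31 = 100 remain).
Jun has 30 days (100 − 30 = 70 remain).
Jul has 31 days (70 − 31 = 39 remain).
Aug has 31 days (39 − 31 = 8 remain).
8 into Sep → Sep 8.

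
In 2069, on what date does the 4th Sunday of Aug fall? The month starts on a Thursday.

Aug 2069 begins on a Thursday, so the first Sunday is Aug 4 (3 days later).
The 4th Sunday is 3 weeks later: 4 + 21 = 25.

Aug 25, 2069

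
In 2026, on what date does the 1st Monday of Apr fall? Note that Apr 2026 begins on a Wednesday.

Apr 6, 2026

Apr 2026 begins on a Wednesday, so the first Monday is Apr 6 (5 days later).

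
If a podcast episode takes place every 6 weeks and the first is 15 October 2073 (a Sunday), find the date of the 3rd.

The 3rd occurrence is 2 intervals after the first: 2 × 42 = 84 days after 15 October 2073.
October has 31 days — 16 days to the end of October leaves 68.
November has 30 days (38 left).
December has 31 days (7 left).
7 days into January → 7 January 2074.

7 January 2074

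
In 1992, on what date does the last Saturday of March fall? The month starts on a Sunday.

March 1992 begins on a Sunday, so the first Saturday is March 7 (6 days later).
March 1992 has 31 days. Adding weeks: 7, 14, 21, 28 — the last one ≤ 31 is the 28th.

28 March 1992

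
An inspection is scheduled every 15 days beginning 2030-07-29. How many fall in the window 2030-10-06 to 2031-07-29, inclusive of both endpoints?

20

Occurrences land 15·i days after 2030-07-29 for i = 0, 1, 2, …
2030-10-06 is 69 days after the start; 69 ÷ 15 = 4 remainder 9; since the remainder is 9, round up to i = 5. First occurrence in the window: #6 on 2030-10-12 (5×15 = 75 days in).
2031-07-29 is 365 days after the start; 365 ÷ 15 = 24 remainder 5. Last occurrence in the window: #25 on 2031-07-24.
Occurrences #6 through #25: 20 in total.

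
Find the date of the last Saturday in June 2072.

The first Saturday of June 2072 is June 4.
June 2072 has 30 days. Adding weeks: 4, 11, 18, 25 — the last one ≤ 30 is the 25th.

2072-06-25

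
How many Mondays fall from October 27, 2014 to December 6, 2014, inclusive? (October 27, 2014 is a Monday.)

6

October 27, 2014 is a Monday; the first Monday on or after it is October 27, 2014.
From October 27, 2014 to December 6, 2014: 4 + 30 + 6 = 40 days (rest of October, November, December).
40 ÷ 7 = 5 full weeks with remainder 5, so 5 more Mondays after the first → 6.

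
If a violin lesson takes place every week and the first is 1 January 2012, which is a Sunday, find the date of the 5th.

29 January 2012

The 5th occurrence is 4 intervals after the first: 4 × 7 = 28 days after 1 January 2012.
28 days later is 29 January 2012.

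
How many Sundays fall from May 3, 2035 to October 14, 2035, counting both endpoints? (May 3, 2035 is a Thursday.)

May 3, 2035 is a Thursday; the first Sunday on or after it is May 6, 2035 (3 days later).
From May 6, 2035 to October 14, 2035: 25 + 30 + 31 + 31 + 30 + 14 = 161 days (rest of May, June, July, August, September, October).
161 ÷ 7 = 23 full weeks with remainder 0, so 23 more Sundays after the first → 24.

24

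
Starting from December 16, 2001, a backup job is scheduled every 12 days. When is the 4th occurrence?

January 21, 2002

The 4th occurrence is 3 intervals after the first: 3 × 12 = 36 days after December 16, 2001.
December has 31 days — 15 days to the end of December leaves 21.
21 days into January → January 21, 2002.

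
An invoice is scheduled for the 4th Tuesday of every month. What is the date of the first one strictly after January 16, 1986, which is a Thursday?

January 1986 starts on a Wednesday; its first Tuesday is the 7th, so the 4th Tuesday is the 28th — January 28, 1986.
January 28, 1986 is after January 16, 1986, so that is the next one.

January 28, 1986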